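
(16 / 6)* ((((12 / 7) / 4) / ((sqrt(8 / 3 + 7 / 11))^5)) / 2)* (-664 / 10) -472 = -472 -1446192* sqrt(3597) / 45326015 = -473.91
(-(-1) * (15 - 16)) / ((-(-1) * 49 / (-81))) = 81 / 49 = 1.65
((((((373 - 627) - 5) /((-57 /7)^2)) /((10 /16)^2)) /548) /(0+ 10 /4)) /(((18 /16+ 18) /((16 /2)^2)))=-207929344 /8512786125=-0.02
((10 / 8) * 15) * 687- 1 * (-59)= 51761 / 4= 12940.25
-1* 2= -2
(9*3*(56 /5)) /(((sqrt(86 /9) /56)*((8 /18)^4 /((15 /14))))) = 11160261*sqrt(86) /688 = 150430.24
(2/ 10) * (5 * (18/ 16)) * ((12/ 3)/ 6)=3/ 4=0.75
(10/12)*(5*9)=75/2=37.50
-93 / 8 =-11.62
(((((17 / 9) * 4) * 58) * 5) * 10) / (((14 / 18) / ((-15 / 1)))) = -2958000 / 7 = -422571.43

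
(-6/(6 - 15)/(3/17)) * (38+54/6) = 177.56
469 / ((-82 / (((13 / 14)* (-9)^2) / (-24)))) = 23517 / 1312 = 17.92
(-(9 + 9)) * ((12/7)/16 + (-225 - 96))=80865/14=5776.07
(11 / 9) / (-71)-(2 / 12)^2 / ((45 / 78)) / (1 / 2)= -1088 / 9585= -0.11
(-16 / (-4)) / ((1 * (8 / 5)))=5 / 2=2.50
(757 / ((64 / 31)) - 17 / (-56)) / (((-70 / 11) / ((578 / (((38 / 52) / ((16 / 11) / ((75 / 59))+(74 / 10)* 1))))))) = -6547297601 / 16800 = -389720.10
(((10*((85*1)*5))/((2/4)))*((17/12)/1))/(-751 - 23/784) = -28322000/1766421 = -16.03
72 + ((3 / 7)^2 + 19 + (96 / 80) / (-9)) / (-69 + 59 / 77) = 71.72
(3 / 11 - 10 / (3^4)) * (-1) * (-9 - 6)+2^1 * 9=6011 / 297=20.24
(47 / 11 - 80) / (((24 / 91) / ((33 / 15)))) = -75803 / 120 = -631.69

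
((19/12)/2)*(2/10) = 19/120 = 0.16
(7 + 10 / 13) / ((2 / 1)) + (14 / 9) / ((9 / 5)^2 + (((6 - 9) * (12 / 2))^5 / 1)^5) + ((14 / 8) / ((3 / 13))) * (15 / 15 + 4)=41.80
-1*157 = -157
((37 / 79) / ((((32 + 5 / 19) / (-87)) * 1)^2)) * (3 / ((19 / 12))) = 191556252 / 29685751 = 6.45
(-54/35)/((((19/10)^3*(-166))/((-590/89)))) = -3186000/354672031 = -0.01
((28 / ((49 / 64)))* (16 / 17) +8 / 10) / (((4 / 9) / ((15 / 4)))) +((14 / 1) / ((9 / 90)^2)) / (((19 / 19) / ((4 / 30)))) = 690919 / 1428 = 483.84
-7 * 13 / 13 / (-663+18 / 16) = 56 / 5295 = 0.01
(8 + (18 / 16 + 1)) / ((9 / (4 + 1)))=45 / 8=5.62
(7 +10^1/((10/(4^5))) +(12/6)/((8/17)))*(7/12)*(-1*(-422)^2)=-1290530227/12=-107544185.58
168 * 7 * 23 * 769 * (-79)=-1643193048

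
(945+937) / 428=941 / 214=4.40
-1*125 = -125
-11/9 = -1.22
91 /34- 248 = -8341 /34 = -245.32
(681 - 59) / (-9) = -622 / 9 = -69.11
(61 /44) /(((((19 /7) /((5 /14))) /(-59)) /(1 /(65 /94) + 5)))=-69.38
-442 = -442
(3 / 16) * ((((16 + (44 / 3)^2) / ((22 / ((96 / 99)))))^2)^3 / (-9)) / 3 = -84914121928861548544000000 / 10943023107606534329121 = -7759.66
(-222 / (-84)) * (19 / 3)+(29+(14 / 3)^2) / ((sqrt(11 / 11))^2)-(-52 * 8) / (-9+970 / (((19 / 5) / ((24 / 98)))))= 157542181 / 2092482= 75.29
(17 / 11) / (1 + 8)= 17 / 99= 0.17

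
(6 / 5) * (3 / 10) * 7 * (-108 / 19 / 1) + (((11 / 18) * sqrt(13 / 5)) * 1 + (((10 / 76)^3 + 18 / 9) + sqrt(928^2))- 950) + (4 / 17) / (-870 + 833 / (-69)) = -48715614311717 / 1419361677800 + 11 * sqrt(65) / 90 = -33.34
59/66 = 0.89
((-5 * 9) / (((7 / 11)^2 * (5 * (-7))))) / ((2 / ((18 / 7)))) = 9801 / 2401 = 4.08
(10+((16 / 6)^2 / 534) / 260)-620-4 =-95903722 / 156195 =-614.00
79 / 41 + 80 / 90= 1039 / 369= 2.82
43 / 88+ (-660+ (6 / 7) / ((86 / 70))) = -2492951 / 3784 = -658.81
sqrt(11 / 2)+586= sqrt(22) / 2+586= 588.35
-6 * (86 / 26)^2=-11094 / 169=-65.64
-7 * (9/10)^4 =-45927/10000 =-4.59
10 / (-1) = -10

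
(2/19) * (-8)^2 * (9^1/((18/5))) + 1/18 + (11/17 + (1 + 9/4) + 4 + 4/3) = 303817/11628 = 26.13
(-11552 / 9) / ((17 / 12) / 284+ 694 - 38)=-13123072 / 6706995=-1.96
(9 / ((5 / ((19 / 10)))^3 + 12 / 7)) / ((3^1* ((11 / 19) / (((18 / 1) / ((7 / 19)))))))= 66854673 / 5265194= 12.70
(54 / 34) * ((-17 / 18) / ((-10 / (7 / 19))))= 21 / 380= 0.06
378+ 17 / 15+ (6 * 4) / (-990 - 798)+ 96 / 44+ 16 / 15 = 3133509 / 8195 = 382.37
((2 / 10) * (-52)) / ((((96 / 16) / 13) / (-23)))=7774 / 15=518.27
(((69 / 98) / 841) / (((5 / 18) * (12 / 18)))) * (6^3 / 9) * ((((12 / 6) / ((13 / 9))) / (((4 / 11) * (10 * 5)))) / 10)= 553311 / 669646250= 0.00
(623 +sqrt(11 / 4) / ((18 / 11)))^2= 6853 * sqrt(11) / 18 +503016515 / 1296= 389392.74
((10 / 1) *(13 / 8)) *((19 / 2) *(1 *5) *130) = 401375 / 4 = 100343.75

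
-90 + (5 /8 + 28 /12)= -2089 /24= -87.04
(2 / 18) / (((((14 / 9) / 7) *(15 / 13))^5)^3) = 81606846507904217972511 / 1000000000000000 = 81606846.51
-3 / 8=-0.38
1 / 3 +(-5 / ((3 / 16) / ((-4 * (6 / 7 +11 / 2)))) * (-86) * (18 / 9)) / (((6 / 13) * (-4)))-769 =3931654 / 63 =62407.21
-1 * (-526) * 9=4734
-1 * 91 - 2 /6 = -274 /3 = -91.33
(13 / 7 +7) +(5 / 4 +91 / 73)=23207 / 2044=11.35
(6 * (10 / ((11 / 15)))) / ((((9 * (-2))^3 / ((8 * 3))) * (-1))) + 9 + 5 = 4258 / 297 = 14.34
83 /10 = 8.30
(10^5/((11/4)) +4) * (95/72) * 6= 3167015/11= 287910.45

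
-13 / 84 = -0.15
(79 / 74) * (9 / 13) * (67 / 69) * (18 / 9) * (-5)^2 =396975 / 11063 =35.88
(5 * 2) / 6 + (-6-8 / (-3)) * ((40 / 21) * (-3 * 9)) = 173.10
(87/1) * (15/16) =1305/16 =81.56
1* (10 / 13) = 10 / 13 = 0.77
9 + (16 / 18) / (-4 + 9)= 413 / 45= 9.18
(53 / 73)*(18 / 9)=106 / 73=1.45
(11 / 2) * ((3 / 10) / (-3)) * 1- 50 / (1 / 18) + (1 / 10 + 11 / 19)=-899.87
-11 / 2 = -5.50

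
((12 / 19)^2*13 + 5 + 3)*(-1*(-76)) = 19040 / 19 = 1002.11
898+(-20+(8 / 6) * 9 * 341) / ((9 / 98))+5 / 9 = 407143 / 9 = 45238.11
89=89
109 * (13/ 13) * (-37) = -4033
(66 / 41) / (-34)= -33 / 697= -0.05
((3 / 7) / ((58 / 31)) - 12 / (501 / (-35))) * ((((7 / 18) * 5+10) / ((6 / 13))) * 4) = 202276945 / 1830654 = 110.49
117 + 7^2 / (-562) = 65705 / 562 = 116.91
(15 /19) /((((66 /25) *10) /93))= 2325 /836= 2.78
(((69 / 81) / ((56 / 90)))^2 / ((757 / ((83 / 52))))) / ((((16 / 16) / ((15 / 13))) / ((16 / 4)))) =5488375 / 300898416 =0.02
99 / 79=1.25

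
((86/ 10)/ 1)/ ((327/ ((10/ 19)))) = 86/ 6213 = 0.01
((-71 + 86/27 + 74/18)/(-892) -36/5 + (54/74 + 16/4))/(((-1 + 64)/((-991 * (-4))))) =-1513142044/10024965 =-150.94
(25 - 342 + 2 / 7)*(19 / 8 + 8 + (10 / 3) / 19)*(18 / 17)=-1882233 / 532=-3538.03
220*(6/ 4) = 330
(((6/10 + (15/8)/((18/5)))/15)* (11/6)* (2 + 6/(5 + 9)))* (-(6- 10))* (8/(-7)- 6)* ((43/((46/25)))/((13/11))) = -594832975/3164616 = -187.96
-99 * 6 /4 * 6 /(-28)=891 /28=31.82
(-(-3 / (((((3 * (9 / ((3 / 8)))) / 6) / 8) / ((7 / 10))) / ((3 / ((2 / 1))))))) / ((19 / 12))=126 / 95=1.33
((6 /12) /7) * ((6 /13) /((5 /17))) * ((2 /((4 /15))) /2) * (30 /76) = 2295 /13832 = 0.17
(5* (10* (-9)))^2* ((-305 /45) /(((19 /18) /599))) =-778857631.58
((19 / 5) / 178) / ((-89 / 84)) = -798 / 39605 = -0.02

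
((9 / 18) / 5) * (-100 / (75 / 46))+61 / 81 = -2179 / 405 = -5.38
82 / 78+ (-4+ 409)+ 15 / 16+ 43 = 280793 / 624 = 449.99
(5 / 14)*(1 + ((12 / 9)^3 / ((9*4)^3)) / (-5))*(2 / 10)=0.07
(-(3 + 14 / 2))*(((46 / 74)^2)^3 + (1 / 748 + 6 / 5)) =-12081462980497 / 959581676966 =-12.59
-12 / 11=-1.09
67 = 67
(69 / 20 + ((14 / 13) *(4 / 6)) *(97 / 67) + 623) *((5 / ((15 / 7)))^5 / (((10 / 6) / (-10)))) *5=-551145177779 / 423306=-1302001.81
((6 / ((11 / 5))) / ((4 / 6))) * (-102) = -4590 / 11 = -417.27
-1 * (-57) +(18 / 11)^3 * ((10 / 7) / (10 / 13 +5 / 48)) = 65164857 / 1015553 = 64.17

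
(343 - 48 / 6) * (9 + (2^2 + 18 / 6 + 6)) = 7370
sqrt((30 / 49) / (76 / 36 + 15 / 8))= 12 *sqrt(4305) / 2009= 0.39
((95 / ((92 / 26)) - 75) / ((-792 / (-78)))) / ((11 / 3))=-28795 / 22264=-1.29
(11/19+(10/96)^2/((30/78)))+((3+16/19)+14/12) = 245843/43776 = 5.62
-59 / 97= -0.61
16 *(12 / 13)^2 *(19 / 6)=43.17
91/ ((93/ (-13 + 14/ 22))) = -12376/ 1023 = -12.10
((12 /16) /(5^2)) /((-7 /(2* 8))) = -12 /175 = -0.07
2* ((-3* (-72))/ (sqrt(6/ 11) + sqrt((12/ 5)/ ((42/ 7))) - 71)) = 23760/ (-3905 + 11* sqrt(10) + 5* sqrt(66)) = -6.20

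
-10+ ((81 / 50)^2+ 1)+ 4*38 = 364061 / 2500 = 145.62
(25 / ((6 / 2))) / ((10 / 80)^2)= 1600 / 3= 533.33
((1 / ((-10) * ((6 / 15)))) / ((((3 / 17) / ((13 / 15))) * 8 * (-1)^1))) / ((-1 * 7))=-221 / 10080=-0.02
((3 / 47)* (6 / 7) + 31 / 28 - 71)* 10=-459535 / 658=-698.38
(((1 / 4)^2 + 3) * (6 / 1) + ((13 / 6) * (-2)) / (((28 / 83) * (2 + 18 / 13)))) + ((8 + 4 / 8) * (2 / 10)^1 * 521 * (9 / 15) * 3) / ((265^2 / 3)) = 95047293247 / 6488790000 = 14.65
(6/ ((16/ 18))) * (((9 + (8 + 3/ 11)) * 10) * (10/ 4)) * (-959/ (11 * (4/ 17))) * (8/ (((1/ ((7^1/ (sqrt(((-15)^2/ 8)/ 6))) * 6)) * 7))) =-1672687800 * sqrt(3)/ 121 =-23943638.47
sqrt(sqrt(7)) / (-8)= -7^(1 / 4) / 8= -0.20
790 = 790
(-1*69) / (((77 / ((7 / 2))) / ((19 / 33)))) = -437 / 242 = -1.81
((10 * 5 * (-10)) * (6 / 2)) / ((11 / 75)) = -112500 / 11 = -10227.27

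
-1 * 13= -13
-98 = -98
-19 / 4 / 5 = -19 / 20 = -0.95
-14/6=-2.33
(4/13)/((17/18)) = 72/221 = 0.33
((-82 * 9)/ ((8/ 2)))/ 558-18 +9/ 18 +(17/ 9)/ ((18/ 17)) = -16.05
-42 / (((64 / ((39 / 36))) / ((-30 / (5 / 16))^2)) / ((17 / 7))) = -15912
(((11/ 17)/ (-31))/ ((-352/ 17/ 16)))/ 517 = 1/ 32054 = 0.00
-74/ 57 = -1.30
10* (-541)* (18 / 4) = -24345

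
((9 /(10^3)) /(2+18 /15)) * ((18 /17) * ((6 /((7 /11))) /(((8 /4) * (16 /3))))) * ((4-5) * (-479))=3841101 /3046400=1.26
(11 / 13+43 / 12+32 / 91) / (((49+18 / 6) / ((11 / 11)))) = 5221 / 56784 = 0.09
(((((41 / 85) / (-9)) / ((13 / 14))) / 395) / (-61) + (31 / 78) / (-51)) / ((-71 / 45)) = 3733577 / 756149290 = 0.00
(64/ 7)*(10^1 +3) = 832/ 7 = 118.86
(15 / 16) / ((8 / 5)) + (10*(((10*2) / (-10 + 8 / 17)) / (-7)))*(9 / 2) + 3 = 137717 / 8064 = 17.08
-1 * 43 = -43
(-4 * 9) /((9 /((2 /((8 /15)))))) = -15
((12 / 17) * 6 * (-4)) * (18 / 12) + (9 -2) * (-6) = -67.41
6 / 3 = 2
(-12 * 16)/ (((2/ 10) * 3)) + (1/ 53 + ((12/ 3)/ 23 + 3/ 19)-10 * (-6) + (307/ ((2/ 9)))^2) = 176790933257/ 92644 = 1908282.60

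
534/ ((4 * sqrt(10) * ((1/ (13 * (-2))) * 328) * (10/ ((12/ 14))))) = -10413 * sqrt(10)/ 114800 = -0.29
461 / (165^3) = 461 / 4492125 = 0.00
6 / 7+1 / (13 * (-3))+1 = 500 / 273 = 1.83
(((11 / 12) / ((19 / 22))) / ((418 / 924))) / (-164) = -847 / 59204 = -0.01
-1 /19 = -0.05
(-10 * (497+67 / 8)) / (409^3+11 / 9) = -181935 / 2463045488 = -0.00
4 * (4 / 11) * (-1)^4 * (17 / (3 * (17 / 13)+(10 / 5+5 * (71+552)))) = 884 / 111573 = 0.01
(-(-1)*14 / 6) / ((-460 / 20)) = -7 / 69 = -0.10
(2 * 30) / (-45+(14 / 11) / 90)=-7425 / 5567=-1.33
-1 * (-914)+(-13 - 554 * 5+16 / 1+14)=-1839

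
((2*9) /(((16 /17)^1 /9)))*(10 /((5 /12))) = 4131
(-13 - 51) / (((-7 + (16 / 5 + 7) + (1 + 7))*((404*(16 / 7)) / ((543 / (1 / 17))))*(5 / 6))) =-27693 / 404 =-68.55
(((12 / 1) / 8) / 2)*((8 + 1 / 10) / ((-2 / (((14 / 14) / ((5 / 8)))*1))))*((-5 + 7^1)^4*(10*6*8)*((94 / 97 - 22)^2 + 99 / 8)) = -798384260448 / 47045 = -16970650.66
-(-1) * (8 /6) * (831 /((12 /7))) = 1939 /3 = 646.33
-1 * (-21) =21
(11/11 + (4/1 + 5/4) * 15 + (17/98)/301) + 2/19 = 89512327/1120924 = 79.86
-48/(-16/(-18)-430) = 216/1931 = 0.11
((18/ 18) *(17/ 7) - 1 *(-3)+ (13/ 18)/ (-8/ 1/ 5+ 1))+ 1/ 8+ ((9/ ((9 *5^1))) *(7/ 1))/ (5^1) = 175009/ 37800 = 4.63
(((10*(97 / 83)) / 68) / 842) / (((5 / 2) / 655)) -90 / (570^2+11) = 20536294805 / 386014412482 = 0.05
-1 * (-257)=257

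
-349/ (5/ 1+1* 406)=-349/ 411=-0.85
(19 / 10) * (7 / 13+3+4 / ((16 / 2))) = 399 / 52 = 7.67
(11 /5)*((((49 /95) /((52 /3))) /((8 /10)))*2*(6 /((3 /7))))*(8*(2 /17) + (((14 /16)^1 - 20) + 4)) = -21834351 /671840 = -32.50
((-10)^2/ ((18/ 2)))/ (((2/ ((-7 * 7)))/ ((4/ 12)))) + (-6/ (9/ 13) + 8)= -2468/ 27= -91.41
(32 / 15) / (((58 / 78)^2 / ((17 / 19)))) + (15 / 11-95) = -79257962 / 878845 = -90.18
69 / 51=23 / 17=1.35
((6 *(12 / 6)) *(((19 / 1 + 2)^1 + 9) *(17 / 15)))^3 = 67917312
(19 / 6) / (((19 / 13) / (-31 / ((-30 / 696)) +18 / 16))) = 1560.70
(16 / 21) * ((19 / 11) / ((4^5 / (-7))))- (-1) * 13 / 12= 2269 / 2112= 1.07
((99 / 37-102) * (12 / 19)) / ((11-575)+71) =44100 / 346579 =0.13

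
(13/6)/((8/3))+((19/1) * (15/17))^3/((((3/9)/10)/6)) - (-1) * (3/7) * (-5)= 466685627963/550256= 848124.56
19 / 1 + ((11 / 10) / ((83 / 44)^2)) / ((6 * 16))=7854791 / 413340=19.00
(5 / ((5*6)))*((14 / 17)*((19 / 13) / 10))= 0.02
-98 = -98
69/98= 0.70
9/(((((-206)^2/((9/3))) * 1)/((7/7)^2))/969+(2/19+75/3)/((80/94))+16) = 1046520/6988027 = 0.15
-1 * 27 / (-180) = 3 / 20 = 0.15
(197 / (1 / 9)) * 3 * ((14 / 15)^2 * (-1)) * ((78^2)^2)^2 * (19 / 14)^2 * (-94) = 27477635483364068381184 / 25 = 1099105419334562735247.36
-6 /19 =-0.32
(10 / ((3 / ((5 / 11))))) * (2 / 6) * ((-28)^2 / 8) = 4900 / 99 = 49.49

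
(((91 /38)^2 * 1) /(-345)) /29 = -8281 /14447220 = -0.00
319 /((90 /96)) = 5104 /15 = 340.27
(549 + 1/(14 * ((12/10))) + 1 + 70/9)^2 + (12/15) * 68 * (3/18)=98809531973/317520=311191.52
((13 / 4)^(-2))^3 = 4096 / 4826809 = 0.00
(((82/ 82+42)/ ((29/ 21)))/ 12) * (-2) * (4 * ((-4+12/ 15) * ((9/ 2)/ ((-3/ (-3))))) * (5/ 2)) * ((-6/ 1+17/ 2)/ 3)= 622.76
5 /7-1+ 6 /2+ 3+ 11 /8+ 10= 957 /56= 17.09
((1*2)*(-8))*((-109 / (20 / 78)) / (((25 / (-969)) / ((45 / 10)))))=-148291884 / 125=-1186335.07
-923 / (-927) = 923 / 927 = 1.00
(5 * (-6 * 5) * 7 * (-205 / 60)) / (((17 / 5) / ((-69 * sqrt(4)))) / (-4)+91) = 39.42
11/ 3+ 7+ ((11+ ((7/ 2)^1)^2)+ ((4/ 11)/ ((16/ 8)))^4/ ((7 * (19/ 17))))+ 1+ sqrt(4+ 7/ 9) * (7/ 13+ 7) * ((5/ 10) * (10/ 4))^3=6125 * sqrt(43)/ 1248+ 815902271/ 23367036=67.10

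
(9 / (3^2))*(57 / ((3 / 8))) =152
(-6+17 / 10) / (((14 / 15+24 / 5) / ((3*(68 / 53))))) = -153 / 53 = -2.89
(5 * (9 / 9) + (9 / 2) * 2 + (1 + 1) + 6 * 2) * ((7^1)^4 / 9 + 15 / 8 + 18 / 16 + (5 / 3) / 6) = 68054 / 9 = 7561.56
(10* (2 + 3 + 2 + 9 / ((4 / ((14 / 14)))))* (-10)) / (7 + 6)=-71.15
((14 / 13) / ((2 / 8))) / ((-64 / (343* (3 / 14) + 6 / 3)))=-1057 / 208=-5.08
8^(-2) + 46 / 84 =757 / 1344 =0.56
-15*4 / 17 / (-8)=15 / 34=0.44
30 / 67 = 0.45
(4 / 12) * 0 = 0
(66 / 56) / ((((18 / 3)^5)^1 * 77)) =1 / 508032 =0.00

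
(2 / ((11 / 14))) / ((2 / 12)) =168 / 11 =15.27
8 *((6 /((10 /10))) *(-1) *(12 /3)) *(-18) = 3456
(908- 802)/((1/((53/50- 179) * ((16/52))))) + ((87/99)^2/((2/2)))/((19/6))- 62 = -13147301008/2241525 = -5865.34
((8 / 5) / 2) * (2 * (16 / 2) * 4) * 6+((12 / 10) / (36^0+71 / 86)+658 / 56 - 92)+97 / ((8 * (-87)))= 124279393 / 546360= 227.47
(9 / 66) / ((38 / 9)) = 27 / 836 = 0.03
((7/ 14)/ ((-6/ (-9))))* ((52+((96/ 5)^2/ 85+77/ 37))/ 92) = 13779351/ 28934000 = 0.48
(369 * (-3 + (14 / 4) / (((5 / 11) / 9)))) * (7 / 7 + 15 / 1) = 1957176 / 5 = 391435.20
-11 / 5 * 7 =-77 / 5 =-15.40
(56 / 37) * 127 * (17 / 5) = 120904 / 185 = 653.54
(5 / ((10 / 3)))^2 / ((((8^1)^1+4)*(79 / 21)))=63 / 1264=0.05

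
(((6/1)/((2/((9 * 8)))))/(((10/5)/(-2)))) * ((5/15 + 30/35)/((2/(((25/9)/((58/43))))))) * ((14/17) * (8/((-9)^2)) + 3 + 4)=-74873750/39933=-1874.98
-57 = -57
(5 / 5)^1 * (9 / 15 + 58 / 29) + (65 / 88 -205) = -88731 / 440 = -201.66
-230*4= -920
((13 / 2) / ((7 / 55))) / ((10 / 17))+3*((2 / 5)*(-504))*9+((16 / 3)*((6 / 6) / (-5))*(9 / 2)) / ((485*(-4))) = -363697937 / 67900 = -5356.38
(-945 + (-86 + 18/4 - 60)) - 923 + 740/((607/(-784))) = -3599853/1214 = -2965.28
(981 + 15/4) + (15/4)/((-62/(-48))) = 122469/124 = 987.65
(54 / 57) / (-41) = -18 / 779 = -0.02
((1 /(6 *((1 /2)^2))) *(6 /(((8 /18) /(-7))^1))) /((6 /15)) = -315 /2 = -157.50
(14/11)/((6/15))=35/11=3.18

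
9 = 9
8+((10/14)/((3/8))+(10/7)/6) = 71/7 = 10.14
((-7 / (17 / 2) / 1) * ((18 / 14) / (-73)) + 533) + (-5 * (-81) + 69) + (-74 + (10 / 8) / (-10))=9261727 / 9928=932.89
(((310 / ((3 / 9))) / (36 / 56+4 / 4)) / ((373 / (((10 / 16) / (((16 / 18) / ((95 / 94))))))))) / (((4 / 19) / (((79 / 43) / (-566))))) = -20886602625 / 1256114943232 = -0.02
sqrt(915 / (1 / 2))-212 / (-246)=106 / 123 + sqrt(1830)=43.64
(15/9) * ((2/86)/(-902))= -5/116358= -0.00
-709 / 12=-59.08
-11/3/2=-11/6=-1.83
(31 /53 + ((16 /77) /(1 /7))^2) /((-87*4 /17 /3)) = -294423 /743908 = -0.40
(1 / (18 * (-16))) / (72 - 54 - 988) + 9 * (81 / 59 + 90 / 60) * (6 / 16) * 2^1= 319622819 / 16482240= 19.39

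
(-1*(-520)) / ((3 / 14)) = 7280 / 3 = 2426.67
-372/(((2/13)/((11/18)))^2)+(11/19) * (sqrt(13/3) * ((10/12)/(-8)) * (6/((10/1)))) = -633919/108 - 11 * sqrt(39)/912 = -5869.70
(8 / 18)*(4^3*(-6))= -512 / 3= -170.67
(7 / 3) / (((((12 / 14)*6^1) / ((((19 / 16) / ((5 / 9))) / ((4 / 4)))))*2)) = 0.48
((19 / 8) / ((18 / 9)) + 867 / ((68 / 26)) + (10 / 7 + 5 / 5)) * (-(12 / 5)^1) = -112599 / 140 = -804.28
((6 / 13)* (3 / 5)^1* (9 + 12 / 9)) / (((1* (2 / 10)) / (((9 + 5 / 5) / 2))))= 930 / 13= 71.54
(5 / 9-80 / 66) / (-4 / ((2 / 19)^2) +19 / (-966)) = 4186 / 2301717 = 0.00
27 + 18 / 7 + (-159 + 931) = 5611 / 7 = 801.57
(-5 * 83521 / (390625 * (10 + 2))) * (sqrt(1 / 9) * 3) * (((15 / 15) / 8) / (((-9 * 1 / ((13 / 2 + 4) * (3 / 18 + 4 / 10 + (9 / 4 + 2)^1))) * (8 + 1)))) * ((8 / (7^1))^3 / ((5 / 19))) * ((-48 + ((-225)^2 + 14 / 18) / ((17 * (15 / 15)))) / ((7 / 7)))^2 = 637813209265805312 / 1883724609375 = 338591.54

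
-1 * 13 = -13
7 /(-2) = -7 /2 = -3.50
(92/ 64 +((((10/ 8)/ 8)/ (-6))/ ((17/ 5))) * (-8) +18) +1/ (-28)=111173/ 5712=19.46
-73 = -73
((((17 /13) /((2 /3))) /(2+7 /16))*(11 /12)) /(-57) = -374 /28899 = -0.01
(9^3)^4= 282429536481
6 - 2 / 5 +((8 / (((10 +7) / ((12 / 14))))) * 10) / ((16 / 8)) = 4532 / 595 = 7.62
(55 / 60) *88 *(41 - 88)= -11374 / 3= -3791.33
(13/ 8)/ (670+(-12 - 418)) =13/ 1920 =0.01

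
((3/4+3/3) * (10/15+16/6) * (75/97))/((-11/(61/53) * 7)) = -7625/113102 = -0.07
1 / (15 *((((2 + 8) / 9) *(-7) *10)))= -3 / 3500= -0.00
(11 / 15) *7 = 77 / 15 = 5.13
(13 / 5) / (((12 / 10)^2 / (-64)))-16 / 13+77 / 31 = -414575 / 3627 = -114.30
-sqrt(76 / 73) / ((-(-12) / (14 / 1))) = -7*sqrt(1387) / 219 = -1.19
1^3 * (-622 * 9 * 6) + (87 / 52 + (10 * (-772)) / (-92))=-40068887 / 1196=-33502.41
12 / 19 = 0.63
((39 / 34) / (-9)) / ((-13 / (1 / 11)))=1 / 1122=0.00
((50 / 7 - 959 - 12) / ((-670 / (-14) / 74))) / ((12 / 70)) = -582491 / 67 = -8693.90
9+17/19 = 188/19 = 9.89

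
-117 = -117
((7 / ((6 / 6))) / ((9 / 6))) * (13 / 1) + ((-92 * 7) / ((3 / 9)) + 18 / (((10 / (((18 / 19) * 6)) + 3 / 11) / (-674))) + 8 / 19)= -539482150 / 68799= -7841.42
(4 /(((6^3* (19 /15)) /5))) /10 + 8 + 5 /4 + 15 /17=29476 /2907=10.14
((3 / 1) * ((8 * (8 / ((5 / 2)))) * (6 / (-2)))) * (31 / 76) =-8928 / 95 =-93.98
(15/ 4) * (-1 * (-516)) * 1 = 1935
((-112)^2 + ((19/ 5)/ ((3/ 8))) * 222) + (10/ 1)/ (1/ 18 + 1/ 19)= 14886.03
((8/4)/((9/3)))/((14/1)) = 0.05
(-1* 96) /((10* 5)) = -48 /25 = -1.92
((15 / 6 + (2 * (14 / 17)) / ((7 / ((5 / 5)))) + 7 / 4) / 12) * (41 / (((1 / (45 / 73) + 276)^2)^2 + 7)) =17092771875 / 6625762498143443072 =0.00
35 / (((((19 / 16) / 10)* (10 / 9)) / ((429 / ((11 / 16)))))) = 3144960 / 19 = 165524.21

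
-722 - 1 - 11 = -734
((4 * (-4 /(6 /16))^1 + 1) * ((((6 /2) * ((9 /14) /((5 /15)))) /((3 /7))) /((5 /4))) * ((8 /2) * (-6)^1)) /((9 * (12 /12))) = 1200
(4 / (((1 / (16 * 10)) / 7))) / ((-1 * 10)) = -448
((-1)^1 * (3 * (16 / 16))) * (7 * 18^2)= -6804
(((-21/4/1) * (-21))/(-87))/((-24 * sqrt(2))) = 49 * sqrt(2)/1856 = 0.04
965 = 965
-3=-3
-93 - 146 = -239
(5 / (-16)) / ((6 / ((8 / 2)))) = -5 / 24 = -0.21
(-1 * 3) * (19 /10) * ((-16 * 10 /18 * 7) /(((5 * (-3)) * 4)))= -266 /45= -5.91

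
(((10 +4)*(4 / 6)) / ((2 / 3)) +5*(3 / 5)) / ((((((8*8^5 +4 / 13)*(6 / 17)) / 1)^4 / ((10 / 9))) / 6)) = 202762678885 / 131099610374397492980235881472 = 0.00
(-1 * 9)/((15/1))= -3/5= -0.60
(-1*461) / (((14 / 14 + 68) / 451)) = -207911 / 69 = -3013.20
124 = 124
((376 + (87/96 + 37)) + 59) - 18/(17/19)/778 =472.88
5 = 5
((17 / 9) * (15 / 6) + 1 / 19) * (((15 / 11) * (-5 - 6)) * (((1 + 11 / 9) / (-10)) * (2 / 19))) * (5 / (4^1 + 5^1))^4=10206250 / 63950067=0.16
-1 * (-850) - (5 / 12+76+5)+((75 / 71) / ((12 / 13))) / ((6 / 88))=669133 / 852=785.37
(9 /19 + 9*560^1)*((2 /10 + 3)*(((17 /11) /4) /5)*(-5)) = -6512292 /1045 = -6231.86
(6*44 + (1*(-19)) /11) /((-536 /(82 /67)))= -118285 /197516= -0.60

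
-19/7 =-2.71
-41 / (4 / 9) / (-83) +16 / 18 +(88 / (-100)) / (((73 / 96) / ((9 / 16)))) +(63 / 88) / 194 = 31491029633 / 23273830800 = 1.35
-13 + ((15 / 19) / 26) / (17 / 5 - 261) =-8271611 / 636272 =-13.00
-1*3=-3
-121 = -121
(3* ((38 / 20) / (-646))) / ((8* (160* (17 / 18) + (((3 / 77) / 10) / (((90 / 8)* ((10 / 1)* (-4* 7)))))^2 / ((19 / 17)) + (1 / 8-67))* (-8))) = 155247159375 / 94854864399168208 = 0.00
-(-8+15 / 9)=19 / 3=6.33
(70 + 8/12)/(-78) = -106/117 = -0.91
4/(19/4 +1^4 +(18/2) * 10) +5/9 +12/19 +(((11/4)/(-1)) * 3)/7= 92311/1833804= 0.05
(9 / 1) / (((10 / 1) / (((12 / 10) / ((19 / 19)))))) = 27 / 25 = 1.08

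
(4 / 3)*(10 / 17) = 40 / 51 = 0.78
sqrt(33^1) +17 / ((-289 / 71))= 1.57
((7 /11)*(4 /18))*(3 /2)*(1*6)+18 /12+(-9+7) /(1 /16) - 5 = -753 /22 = -34.23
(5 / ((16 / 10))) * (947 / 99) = 23675 / 792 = 29.89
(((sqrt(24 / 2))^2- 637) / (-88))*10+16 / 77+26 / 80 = 71.56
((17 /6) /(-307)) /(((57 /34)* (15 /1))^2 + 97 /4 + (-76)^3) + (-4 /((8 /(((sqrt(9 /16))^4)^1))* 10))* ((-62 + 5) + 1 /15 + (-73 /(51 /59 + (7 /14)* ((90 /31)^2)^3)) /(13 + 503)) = 692853875032595035681221993799 /769230288948506338551364300800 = 0.90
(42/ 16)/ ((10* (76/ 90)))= 189/ 608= 0.31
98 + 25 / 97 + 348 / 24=21875 / 194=112.76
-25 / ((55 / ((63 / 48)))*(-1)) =105 / 176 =0.60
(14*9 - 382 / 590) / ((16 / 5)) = 36979 / 944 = 39.17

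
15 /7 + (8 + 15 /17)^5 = 549540378112 /9938999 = 55291.32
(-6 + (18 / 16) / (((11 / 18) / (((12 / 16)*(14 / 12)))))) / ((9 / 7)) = -3605 / 1056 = -3.41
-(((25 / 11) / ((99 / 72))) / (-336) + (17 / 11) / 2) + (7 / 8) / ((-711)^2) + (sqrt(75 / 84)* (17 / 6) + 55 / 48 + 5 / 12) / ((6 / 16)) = 11642491573 / 3425410296 + 170* sqrt(7) / 63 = 10.54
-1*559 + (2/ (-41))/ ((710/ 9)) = -8136254/ 14555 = -559.00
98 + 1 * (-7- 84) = 7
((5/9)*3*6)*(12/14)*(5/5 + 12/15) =108/7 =15.43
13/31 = 0.42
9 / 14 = 0.64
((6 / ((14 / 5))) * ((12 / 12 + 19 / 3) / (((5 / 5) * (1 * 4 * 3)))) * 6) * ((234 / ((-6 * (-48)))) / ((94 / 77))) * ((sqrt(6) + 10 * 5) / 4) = 7865 * sqrt(6) / 6016 + 196625 / 3008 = 68.57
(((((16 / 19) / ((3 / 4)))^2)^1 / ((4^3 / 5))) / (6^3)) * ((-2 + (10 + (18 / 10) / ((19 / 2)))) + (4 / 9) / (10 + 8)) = 505664 / 135005697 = 0.00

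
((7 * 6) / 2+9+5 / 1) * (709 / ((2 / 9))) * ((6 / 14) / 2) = 95715 / 4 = 23928.75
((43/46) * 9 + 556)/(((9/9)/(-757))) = -19653991/46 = -427260.67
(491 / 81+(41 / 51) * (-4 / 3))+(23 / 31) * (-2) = 149659 / 42687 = 3.51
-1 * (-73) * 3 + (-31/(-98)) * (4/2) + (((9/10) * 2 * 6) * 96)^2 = 1317087994/1225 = 1075173.87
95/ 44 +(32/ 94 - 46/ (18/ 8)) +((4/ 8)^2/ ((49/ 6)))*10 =-16086379/ 911988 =-17.64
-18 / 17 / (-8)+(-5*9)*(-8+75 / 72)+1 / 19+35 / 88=2229207 / 7106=313.71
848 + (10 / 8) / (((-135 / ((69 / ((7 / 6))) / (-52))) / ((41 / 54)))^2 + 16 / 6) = 221175655525999 / 260820332768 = 848.00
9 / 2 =4.50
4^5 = 1024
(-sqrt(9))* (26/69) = -26/23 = -1.13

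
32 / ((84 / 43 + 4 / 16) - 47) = -5504 / 7705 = -0.71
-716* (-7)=5012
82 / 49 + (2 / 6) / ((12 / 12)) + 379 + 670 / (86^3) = 17812161469 / 46750116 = 381.01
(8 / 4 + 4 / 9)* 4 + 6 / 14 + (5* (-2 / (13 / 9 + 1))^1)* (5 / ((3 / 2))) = -2377 / 693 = -3.43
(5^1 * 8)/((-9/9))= -40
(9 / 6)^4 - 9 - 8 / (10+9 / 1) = -1325 / 304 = -4.36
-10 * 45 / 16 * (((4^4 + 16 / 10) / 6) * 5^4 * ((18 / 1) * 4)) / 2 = -27168750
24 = 24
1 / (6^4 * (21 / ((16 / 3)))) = 1 / 5103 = 0.00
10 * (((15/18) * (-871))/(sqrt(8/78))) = -21775 * sqrt(39)/6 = -22664.14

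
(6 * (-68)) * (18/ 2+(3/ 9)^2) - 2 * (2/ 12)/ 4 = -44609/ 12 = -3717.42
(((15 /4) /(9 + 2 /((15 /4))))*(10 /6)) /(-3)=-125 /572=-0.22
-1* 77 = -77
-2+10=8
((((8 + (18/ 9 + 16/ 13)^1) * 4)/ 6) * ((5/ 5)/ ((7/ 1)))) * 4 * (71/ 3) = 82928/ 819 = 101.26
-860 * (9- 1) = -6880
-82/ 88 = -41/ 44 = -0.93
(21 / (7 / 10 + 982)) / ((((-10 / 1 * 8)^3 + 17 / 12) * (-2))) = 1260 / 60376920941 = 0.00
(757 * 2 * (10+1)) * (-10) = -166540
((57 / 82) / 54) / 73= 19 / 107748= 0.00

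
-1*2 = -2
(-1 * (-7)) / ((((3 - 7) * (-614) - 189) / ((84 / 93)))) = 196 / 70277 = 0.00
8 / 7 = 1.14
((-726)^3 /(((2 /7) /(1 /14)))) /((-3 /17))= 542097666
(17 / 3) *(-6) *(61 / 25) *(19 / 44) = -19703 / 550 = -35.82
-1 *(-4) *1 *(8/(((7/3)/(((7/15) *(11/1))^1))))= 70.40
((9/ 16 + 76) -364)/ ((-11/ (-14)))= -32193/ 88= -365.83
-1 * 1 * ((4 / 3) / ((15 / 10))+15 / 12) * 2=-77 / 18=-4.28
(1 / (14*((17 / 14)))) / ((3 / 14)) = 0.27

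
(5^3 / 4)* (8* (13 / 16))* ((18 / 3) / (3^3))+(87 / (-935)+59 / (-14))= 9620731 / 235620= 40.83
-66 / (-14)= 33 / 7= 4.71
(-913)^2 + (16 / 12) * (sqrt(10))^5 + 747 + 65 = 400 * sqrt(10) / 3 + 834381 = 834802.64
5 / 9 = 0.56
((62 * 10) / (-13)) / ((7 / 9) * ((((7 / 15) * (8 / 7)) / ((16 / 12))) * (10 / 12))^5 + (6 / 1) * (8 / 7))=-6.95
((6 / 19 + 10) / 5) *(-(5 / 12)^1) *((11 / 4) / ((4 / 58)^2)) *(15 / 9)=-2266495 / 2736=-828.40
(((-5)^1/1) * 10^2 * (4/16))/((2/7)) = -875/2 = -437.50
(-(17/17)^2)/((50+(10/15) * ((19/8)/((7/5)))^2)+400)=-4704/2125825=-0.00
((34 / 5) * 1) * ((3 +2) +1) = 204 / 5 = 40.80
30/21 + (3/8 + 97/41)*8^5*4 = 359250.60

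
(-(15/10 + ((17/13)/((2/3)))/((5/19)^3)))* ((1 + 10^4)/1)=-1773597342/1625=-1091444.52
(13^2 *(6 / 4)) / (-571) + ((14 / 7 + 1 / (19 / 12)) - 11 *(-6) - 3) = 1414441 / 21698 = 65.19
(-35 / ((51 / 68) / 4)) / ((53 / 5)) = -2800 / 159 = -17.61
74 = 74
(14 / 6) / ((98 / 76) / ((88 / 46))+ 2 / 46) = 269192 / 82779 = 3.25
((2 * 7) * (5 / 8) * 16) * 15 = 2100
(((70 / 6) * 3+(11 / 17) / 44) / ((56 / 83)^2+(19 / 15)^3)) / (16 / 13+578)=0.02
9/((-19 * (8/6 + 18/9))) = -27/190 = -0.14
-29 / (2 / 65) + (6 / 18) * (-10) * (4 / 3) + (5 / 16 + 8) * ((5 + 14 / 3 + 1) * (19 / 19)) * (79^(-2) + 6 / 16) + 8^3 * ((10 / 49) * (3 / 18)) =-9867095509 / 11009124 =-896.27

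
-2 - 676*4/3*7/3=-18946/9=-2105.11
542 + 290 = 832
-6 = -6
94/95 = 0.99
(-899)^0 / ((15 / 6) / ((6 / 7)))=12 / 35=0.34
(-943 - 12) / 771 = -955 / 771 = -1.24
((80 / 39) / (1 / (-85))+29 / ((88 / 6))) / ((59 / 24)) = -591614 / 8437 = -70.12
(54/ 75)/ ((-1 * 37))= -18/ 925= -0.02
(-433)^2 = 187489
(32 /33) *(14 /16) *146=4088 /33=123.88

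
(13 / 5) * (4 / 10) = 26 / 25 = 1.04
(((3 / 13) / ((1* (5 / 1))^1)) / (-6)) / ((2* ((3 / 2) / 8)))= -4 / 195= -0.02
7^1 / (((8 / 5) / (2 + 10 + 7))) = 665 / 8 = 83.12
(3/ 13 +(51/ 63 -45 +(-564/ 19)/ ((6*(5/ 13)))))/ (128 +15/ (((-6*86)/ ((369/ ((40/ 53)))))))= -2027812576/ 4060668885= -0.50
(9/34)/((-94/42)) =-189/1598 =-0.12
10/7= 1.43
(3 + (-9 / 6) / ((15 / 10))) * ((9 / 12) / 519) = 1 / 346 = 0.00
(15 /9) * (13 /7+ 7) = 14.76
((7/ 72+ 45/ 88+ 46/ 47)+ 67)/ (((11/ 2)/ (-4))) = -2553094/ 51183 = -49.88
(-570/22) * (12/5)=-684/11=-62.18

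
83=83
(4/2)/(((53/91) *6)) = 91/159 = 0.57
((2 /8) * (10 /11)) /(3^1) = 5 /66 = 0.08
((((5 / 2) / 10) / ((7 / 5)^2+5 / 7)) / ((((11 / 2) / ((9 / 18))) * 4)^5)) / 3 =175 / 926169513984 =0.00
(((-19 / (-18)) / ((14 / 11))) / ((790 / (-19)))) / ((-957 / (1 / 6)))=361 / 103919760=0.00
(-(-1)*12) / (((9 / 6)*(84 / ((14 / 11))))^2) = 4 / 3267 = 0.00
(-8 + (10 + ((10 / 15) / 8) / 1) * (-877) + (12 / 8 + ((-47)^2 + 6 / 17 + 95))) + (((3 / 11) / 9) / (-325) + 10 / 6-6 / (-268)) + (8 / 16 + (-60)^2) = -143806127731 / 48863100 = -2943.04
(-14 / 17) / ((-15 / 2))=28 / 255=0.11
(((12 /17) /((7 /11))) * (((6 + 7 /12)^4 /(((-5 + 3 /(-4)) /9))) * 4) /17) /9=-428450891 /5025132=-85.26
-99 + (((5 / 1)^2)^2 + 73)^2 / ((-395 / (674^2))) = -221325123409 / 395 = -560316768.12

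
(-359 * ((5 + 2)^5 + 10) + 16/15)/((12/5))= -90559529/36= -2515542.47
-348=-348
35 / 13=2.69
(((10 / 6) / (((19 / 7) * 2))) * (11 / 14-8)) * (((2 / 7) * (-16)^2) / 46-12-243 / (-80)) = 9590657 / 587328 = 16.33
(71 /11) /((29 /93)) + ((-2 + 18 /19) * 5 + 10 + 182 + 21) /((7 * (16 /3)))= 17828463 /678832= 26.26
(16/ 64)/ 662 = 1/ 2648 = 0.00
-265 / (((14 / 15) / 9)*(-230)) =7155 / 644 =11.11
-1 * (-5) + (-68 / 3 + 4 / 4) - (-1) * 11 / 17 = -817 / 51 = -16.02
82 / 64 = 41 / 32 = 1.28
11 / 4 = 2.75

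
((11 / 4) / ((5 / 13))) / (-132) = -13 / 240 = -0.05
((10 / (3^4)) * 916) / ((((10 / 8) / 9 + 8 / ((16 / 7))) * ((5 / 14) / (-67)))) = -6873664 / 1179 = -5830.08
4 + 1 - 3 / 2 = 7 / 2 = 3.50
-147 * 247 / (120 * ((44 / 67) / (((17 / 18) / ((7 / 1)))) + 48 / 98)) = -675480533 / 11959680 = -56.48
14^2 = 196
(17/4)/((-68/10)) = -5/8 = -0.62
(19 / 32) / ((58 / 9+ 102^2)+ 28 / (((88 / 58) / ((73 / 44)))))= 20691 / 363850136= 0.00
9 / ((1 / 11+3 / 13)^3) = 26317863 / 97336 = 270.38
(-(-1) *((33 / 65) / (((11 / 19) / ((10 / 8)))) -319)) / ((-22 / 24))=346.80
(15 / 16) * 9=135 / 16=8.44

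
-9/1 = -9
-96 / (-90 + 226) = -12 / 17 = -0.71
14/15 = 0.93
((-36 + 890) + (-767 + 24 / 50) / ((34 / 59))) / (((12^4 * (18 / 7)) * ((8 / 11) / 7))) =-218142463 / 2538086400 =-0.09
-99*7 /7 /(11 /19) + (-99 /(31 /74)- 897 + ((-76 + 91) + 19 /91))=-3636590 /2821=-1289.11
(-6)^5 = -7776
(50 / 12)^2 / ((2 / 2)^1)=625 / 36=17.36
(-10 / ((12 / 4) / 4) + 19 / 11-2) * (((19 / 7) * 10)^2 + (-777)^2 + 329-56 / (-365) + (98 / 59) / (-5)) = -57309308201336 / 6964419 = -8228871.38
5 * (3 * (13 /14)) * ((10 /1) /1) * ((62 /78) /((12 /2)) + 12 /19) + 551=524623 /798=657.42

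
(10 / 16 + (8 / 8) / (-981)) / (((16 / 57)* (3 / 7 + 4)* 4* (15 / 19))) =12374719 / 77852160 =0.16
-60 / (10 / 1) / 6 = -1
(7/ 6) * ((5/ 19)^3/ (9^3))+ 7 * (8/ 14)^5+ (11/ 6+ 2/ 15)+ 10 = 2231796929822/ 180082599165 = 12.39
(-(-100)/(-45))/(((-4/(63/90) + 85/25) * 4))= 175/729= 0.24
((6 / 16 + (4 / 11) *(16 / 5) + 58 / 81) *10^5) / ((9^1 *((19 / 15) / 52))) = 52232050000 / 50787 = 1028453.15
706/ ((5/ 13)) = 9178/ 5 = 1835.60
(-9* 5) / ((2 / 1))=-45 / 2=-22.50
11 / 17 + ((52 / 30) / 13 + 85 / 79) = 37396 / 20145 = 1.86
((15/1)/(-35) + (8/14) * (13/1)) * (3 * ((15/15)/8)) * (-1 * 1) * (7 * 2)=-147/4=-36.75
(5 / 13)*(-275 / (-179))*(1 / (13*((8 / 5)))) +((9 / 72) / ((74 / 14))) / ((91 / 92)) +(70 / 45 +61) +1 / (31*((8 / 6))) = 156470469647 / 2498248584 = 62.63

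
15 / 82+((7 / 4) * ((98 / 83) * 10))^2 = 241283785 / 564898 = 427.13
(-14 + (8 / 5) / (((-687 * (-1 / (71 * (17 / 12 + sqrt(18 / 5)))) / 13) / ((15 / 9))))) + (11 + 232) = 7384 * sqrt(10) / 3435 + 1447289 / 6183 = 240.87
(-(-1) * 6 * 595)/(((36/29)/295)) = 5090225/6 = 848370.83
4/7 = 0.57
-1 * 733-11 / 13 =-9540 / 13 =-733.85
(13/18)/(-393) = -13/7074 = -0.00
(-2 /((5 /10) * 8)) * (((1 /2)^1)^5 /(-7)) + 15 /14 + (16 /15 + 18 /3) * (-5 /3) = -43159 /4032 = -10.70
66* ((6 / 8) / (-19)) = -99 / 38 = -2.61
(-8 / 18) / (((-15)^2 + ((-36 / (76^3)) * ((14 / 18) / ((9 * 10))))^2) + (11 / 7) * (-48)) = -0.00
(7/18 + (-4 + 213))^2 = 14205361/324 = 43843.71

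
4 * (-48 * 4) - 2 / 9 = -6914 / 9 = -768.22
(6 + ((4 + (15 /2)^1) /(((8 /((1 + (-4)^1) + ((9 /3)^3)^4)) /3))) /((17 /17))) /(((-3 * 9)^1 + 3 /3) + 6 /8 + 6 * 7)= 18334659 /134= 136825.81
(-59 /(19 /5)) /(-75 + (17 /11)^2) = 35695 /166934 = 0.21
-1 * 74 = -74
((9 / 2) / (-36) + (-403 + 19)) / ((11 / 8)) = -3073 / 11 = -279.36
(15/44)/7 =15/308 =0.05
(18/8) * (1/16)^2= 9/1024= 0.01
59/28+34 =1011/28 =36.11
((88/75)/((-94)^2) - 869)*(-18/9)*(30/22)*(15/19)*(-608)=-2512958016/2209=-1137599.83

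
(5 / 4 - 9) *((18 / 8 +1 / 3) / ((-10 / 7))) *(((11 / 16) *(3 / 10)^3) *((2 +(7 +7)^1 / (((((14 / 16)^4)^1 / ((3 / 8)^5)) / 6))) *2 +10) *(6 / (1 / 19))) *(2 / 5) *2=29994187113 / 78400000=382.58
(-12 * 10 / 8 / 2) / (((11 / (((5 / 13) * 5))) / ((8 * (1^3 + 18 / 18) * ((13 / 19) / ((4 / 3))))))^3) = -202500000 / 9129329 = -22.18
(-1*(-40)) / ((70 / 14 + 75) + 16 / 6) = 15 / 31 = 0.48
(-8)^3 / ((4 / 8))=-1024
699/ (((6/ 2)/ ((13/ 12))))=252.42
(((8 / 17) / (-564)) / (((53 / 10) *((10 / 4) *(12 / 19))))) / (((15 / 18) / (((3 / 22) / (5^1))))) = -38 / 11645425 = -0.00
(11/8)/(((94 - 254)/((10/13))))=-11/1664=-0.01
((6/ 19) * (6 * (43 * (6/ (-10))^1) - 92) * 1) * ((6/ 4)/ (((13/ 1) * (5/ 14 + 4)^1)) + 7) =-41255088/ 75335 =-547.62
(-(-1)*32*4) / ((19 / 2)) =256 / 19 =13.47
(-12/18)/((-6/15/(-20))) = -100/3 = -33.33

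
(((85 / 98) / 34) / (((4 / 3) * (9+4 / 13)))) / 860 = 39 / 16316608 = 0.00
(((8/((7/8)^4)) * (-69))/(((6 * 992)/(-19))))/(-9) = -223744/669879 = -0.33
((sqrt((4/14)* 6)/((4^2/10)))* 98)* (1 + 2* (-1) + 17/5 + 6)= 147* sqrt(21)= 673.64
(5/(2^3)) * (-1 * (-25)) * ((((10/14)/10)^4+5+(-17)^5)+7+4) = -6818076481875/307328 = -22185015.62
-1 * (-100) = 100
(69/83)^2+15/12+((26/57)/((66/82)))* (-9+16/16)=-134384759/51832836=-2.59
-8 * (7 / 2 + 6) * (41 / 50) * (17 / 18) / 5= -11.77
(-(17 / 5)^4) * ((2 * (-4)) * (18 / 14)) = 1374.52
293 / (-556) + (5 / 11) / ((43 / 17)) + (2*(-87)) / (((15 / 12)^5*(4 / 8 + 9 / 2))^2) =-70279864625937 / 64206054687500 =-1.09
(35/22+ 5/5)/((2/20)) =285/11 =25.91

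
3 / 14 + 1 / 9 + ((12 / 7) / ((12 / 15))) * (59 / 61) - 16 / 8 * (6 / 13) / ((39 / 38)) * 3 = -55711 / 185562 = -0.30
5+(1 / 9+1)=6.11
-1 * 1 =-1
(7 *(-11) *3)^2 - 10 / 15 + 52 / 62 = 53361.17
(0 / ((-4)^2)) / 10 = 0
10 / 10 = 1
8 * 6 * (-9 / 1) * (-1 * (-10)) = -4320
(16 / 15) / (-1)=-16 / 15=-1.07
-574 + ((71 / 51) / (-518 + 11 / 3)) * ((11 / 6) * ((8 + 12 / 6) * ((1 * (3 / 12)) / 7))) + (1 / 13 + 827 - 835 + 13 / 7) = -16615605557 / 28644252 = -580.07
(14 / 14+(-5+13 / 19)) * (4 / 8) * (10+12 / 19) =-6363 / 361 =-17.63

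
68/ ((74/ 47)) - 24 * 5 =-2842/ 37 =-76.81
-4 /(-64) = 1 /16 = 0.06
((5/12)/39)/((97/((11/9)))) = 55/408564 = 0.00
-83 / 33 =-2.52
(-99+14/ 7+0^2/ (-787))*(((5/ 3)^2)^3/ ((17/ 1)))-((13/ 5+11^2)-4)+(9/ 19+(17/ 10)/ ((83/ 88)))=-23415455032/ 97718805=-239.62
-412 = -412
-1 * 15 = -15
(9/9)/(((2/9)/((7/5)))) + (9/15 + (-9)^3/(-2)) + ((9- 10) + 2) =372.40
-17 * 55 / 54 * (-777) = 242165 / 18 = 13453.61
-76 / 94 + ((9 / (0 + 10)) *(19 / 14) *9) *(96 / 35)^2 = 165025982 / 2015125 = 81.89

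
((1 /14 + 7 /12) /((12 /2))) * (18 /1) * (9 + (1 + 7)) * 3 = 2805 /28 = 100.18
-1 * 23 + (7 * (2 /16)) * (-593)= -4335 /8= -541.88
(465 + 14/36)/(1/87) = 242933/6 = 40488.83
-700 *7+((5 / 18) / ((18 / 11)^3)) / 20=-2057528269 / 419904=-4900.00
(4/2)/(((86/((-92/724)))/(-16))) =368/7783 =0.05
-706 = -706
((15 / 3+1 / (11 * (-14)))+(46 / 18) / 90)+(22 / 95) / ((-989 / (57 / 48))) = 1239013889 / 246735720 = 5.02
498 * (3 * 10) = 14940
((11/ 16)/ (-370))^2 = 121/ 35046400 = 0.00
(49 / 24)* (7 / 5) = 343 / 120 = 2.86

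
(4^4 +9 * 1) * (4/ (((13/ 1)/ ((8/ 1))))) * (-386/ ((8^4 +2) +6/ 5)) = -1022900/ 16653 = -61.42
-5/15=-1/3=-0.33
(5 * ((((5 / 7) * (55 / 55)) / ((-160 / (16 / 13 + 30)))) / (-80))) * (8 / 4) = 29 / 1664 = 0.02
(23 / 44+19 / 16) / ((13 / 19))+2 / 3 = 21733 / 6864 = 3.17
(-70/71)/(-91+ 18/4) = 140/12283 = 0.01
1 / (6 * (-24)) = -0.01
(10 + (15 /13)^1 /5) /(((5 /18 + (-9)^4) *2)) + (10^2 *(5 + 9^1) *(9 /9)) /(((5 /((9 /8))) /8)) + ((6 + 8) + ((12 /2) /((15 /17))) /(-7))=136117056279 /53736865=2533.03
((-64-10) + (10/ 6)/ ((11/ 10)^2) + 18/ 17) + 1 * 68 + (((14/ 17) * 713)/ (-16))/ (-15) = -91923/ 82280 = -1.12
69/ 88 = 0.78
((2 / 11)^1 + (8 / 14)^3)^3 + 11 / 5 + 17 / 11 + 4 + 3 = 2899154885177 / 268553254585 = 10.80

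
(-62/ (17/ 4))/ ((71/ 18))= -4464/ 1207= -3.70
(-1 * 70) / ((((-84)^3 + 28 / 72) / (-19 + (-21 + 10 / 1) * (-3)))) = 504 / 304819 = 0.00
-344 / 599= -0.57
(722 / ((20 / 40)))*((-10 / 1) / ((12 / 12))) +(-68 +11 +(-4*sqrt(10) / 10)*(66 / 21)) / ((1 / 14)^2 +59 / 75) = -168905060 / 11639 -18480*sqrt(10) / 11639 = -14517.01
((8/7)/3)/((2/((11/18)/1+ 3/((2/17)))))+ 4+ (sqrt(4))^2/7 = 1804/189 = 9.54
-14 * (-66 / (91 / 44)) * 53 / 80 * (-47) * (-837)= 756843021 / 65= 11643738.78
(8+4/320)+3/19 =12419/1520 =8.17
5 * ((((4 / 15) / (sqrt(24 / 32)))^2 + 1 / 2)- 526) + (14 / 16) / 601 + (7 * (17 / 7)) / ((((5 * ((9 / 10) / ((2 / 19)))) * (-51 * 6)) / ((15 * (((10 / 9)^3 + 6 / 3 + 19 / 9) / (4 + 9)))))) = -307035213008509 / 116875292040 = -2627.03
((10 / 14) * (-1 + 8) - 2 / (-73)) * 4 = 1468 / 73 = 20.11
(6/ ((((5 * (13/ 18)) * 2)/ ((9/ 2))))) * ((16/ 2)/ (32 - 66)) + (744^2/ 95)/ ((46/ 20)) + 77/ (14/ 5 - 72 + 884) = 711748419947/ 281039070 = 2532.56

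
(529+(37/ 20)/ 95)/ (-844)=-1005137/ 1603600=-0.63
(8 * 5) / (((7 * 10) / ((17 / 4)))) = 17 / 7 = 2.43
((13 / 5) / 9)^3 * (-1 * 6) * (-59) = 259246 / 30375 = 8.53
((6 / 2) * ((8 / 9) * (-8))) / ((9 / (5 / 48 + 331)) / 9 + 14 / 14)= -21.27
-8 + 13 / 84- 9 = -1415 / 84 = -16.85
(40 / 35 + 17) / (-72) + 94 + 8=101.75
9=9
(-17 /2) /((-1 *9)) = 17 /18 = 0.94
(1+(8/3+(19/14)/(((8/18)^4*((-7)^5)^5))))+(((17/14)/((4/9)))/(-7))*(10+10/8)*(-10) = 686007942728128038561465991/14419169798626950613476864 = 47.58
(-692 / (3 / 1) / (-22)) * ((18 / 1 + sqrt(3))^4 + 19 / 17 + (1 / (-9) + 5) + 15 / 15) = 2715408 * sqrt(3) / 11 + 5866801258 / 5049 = 1589538.79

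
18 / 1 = 18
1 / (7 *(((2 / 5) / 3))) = 15 / 14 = 1.07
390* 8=3120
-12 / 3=-4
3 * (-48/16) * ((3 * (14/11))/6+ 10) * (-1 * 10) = 10530/11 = 957.27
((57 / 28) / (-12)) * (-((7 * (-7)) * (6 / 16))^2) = 58653 / 1024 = 57.28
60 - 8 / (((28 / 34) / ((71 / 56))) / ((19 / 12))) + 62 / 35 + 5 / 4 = 255901 / 5880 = 43.52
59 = 59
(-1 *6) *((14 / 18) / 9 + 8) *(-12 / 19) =30.64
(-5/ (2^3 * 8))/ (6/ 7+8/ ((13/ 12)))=-91/ 9600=-0.01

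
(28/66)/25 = 14/825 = 0.02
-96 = -96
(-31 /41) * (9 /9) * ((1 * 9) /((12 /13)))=-1209 /164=-7.37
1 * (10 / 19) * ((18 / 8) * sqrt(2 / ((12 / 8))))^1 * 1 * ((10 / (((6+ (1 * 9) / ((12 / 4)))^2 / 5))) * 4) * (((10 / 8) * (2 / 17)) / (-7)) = -2500 * sqrt(3) / 61047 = -0.07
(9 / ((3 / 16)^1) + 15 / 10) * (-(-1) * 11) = 1089 / 2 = 544.50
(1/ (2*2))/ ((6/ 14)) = 0.58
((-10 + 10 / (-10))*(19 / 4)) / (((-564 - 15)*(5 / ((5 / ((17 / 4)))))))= 209 / 9843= 0.02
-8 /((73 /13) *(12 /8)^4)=-1664 /5913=-0.28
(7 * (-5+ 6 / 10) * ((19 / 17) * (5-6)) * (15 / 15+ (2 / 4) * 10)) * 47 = 825132 / 85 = 9707.44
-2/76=-1/38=-0.03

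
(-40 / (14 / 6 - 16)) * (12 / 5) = 288 / 41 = 7.02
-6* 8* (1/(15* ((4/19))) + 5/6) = -276/5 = -55.20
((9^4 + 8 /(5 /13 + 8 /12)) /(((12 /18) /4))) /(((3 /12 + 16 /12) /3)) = 58171608 /779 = 74674.72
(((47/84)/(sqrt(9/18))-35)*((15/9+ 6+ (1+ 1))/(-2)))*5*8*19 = 385700/3-129485*sqrt(2)/63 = 125660.01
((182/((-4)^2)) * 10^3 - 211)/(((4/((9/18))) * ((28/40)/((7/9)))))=13955/9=1550.56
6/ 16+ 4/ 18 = 43/ 72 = 0.60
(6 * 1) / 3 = 2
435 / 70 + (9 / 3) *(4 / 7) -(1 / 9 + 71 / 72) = 3443 / 504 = 6.83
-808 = -808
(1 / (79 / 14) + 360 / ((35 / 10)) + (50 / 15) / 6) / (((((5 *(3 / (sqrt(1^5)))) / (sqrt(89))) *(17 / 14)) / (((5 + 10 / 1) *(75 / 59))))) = 25778350 *sqrt(89) / 237711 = 1023.06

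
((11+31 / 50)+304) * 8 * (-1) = -63124 / 25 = -2524.96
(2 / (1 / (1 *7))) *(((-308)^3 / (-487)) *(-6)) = -2454321408 / 487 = -5039674.35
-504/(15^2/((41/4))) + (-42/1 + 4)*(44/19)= -2774/25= -110.96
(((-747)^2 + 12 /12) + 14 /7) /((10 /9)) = 502210.80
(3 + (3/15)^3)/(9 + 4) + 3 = 5251/1625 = 3.23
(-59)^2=3481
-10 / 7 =-1.43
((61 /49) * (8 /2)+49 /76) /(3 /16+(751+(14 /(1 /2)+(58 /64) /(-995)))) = 166722200 /23097459231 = 0.01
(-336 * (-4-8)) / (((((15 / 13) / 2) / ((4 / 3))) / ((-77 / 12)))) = -896896 / 15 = -59793.07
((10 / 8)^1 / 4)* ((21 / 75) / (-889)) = -1 / 10160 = -0.00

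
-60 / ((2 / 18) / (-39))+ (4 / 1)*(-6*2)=21012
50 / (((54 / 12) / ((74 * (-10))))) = -74000 / 9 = -8222.22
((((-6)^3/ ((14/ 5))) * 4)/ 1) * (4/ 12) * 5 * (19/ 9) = -7600/ 7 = -1085.71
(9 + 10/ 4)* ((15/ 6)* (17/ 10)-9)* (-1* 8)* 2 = 874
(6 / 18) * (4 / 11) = 4 / 33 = 0.12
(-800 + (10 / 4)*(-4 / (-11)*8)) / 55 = -1744 / 121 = -14.41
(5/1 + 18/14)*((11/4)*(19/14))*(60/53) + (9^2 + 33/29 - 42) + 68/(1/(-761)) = -3892274086/75313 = -51681.30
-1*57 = -57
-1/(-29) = 1/29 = 0.03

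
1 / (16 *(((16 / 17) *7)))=17 / 1792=0.01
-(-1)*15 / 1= 15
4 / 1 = 4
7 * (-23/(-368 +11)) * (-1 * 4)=-92/51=-1.80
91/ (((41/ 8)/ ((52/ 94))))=18928/ 1927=9.82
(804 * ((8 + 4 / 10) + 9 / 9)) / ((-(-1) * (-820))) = -9447 / 1025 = -9.22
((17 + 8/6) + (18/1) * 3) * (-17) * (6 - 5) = -3689/3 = -1229.67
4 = 4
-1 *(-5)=5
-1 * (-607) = 607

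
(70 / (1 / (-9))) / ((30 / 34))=-714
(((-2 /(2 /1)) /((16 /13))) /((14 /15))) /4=-195 /896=-0.22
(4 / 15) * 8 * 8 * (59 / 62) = 7552 / 465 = 16.24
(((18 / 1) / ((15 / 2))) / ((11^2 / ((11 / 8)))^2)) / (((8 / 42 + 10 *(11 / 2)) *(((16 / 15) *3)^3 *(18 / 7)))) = 1225 / 18381406208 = 0.00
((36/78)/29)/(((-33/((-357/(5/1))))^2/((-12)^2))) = 12235104/1140425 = 10.73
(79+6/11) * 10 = 8750/11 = 795.45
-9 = -9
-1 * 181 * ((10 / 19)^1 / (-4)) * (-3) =-2715 / 38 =-71.45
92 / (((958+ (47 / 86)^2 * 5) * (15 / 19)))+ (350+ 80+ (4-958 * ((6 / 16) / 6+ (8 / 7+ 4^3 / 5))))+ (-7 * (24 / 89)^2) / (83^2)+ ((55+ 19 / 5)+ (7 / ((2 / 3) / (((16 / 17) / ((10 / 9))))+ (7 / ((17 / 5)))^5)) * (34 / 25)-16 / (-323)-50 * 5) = -40091182228309419328082964716470501 / 3043225934648280595761946119000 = -13173.91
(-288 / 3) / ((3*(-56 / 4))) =16 / 7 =2.29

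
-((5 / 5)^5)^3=-1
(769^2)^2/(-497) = -349707832321/497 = -703637489.58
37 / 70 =0.53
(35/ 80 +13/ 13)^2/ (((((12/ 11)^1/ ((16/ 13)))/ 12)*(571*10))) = 0.00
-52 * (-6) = 312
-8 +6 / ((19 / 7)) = -110 / 19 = -5.79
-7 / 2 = -3.50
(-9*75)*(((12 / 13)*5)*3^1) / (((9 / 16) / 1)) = -16615.38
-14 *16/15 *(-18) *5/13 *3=4032/13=310.15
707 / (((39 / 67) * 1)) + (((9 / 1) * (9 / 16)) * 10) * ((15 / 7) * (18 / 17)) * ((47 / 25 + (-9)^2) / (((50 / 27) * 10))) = 1728.66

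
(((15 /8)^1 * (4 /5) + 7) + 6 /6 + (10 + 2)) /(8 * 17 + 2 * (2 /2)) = 43 /276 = 0.16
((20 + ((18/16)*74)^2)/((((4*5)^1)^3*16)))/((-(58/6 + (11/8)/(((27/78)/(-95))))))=142983/968192000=0.00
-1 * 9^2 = -81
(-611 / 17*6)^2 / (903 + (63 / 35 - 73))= 67197780 / 1201951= 55.91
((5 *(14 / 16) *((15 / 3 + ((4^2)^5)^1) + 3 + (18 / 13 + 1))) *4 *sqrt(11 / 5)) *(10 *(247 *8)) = 72520234360 *sqrt(55) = 537824452344.45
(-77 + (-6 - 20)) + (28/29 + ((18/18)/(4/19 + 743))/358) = -14958685411/146604222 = -102.03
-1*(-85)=85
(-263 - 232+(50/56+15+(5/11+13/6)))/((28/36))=-1320819/2156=-612.62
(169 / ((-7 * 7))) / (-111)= 169 / 5439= 0.03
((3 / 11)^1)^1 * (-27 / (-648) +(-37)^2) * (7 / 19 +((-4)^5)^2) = 59509854637 / 152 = 391512201.56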